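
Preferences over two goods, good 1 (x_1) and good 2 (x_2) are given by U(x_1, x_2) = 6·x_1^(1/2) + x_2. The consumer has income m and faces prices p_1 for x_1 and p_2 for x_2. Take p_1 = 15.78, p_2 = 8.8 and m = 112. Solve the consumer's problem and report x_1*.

x_1* = 2.7989

MU_x_1 = 3/√x_1, MU_x_2 = 1. Tangency: 3/√x_1 = p_1/p_2.
Solve: √x_1 = 3·p_2/p_1, so x_1*(p_1,p_2) = (3·p_2/p_1)², and x_2* = (m − p_1·x_1*)/p_2.
Plugging in: x_1* = (3·8.8/15.78)² = 2.7989.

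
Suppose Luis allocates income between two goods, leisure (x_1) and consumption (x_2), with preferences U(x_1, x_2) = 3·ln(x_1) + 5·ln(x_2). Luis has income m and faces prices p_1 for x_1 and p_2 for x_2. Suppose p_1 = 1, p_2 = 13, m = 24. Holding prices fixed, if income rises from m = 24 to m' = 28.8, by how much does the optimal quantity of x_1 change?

The MRS is (3/5)·x_2/x_1. Set MRS = p_1/p_2.
So 3·p_2·x_2 = 5·p_1·x_1; combined with the budget, a share 0.375 of income goes to x_1.
Demand: x_1*(p_1,p_2,m) = 0.375·m/p_1 and x_2* = 0.625·m/p_2.
At p_1=1, p_2=13, m=24: x_1* = 0.375·24/1 = 9.
At m' = 28.8: x_1* = 10.8. Change: 10.8 − 9 = 1.8.

Δx_1* = 1.8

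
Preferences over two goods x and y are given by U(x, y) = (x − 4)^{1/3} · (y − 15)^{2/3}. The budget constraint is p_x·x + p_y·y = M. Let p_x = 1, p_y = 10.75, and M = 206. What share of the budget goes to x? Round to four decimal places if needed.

share on x = 0.0854

This is Cobb-Douglas in (x−4, y−15): tangency gives 1/3·p_y·(y−15) = 2/3·p_x·(x−4).
Substituting into the budget: x* = 4 + 1/3·(M − 4·p_x − 15·p_y)/p_x, and y* = 15 + 2/3·(…)/p_y.
Discretionary income = 206 − 4·1 − 15·10.75 = 40.75; x* = 4 + 1/3·40.75/1 = 17.5833; y* = 15 + 2/3·40.75/10.75 = 17.5271.
Expenditure on x: 1·17.5833 = 17.5833; share = 0.0854.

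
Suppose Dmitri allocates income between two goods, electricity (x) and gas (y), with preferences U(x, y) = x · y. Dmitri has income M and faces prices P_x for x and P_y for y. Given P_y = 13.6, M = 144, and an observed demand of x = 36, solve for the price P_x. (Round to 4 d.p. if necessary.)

The MRS is y/x. Set MRS = P_x/P_y.
So P_y·y = P_x·x; combined with the budget, a share 0.5 of income goes to x.
Demand: x*(P_x,P_y,M) = 0.5·M/P_x and y* = 0.5·M/P_y.
Set x* = 36 in the demand function and solve for P_x: P_x = 2.

P_x = 2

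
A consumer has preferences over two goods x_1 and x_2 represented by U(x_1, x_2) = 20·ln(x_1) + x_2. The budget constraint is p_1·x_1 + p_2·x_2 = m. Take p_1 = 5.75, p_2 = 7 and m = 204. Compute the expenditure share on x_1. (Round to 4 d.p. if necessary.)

share on x_1 = 0.6863

MU_x_1 = 20/x_1, MU_x_2 = 1. Tangency: 20/x_1 = p_1/p_2.
So x_1*(p_1,p_2) = 20·p_2/p_1, independent of income; and x_2* = (m − 20·p_2)/p_2.
At the given prices: x_1* = 20·7/5.75 = 24.3478, and x_2* = 9.1429.
Expenditure on x_1: 5.75·24.3478 = 140; share = 0.6863.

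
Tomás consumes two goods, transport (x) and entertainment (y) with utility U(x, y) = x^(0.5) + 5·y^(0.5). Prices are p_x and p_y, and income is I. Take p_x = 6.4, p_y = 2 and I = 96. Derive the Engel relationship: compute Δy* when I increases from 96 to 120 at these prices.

From the CES first-order condition, (1/5)·(y/x)^(0.5) = p_x/p_y.
Hence y/x = (5·p_x/p_y)^(1/(0.5)), i.e. raised to the 2 power.
With the ratio pinned down, the budget gives x* = I/(p_x + p_y·(y/x)) and y* = (y/x)·x*.
Numerically y/x = 256, so x* = 96/(6.4 + 2·256) = 0.1852 and y* = 256·0.1852 = 47.4074.
At I' = 120: y* = 59.2593. Change: 59.2593 − 47.4074 = 11.8519.

Δy* = 11.8519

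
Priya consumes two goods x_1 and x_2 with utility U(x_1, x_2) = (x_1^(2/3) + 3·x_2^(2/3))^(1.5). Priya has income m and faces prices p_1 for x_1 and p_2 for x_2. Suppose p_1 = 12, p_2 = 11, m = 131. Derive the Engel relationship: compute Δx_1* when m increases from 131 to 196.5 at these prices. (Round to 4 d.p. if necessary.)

From the CES first-order condition, (1/3)·(x_2/x_1)^(1/3) = p_1/p_2.
Solve for the ratio: x_2/x_1 = [3·p_1/p_2]^(3).
Substitute x_2 = (x_2/x_1)·x_1 into the budget: x_1* = m/(p_1 + p_2·(x_2/x_1)).
Numerically x_2/x_1 = 35.053343, so x_1* = 131/(12 + 11·35.053343) = 0.3295.
At m' = 196.5: x_1* = 0.4942. Change: 0.4942 − 0.3295 = 0.1647.

Δx_1* = 0.1647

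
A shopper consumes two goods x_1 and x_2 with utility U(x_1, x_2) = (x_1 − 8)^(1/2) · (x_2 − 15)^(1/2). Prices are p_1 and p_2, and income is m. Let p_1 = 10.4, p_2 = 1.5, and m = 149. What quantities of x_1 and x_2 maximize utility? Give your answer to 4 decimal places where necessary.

This is Cobb-Douglas in (x_1−8, x_2−15): tangency gives 0.5·p_2·(x_2−15) = 0.5·p_1·(x_1−8).
Substituting into the budget: x_1* = 8 + 0.5·(m − 8·p_1 − 15·p_2)/p_1, and x_2* = 15 + 0.5·(…)/p_2.
Discretionary income = 149 − 8·10.4 − 15·1.5 = 43.3; x_1* = 8 + 0.5·43.3/10.4 = 10.0817; x_2* = 15 + 0.5·43.3/1.5 = 29.4333.

x_1* = 10.0817, x_2* = 29.4333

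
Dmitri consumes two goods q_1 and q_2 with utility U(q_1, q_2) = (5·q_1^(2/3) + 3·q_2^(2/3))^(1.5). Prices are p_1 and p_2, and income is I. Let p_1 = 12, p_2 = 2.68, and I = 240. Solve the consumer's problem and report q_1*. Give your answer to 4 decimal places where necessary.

With the ratio pinned down, the budget gives q_1* = I/(p_1 + p_2·(q_2/q_1)) and q_2* = (q_2/q_1)·q_1*.
Numerically q_2/q_1 = 19.390683, so q_1* = 240/(12 + 2.68·19.390683) = 3.7519.

q_1* = 3.7519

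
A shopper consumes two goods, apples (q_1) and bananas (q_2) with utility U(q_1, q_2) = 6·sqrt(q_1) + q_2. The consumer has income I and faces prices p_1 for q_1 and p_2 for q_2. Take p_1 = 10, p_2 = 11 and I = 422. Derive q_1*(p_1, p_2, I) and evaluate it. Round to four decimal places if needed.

q_1* = 10.89

Plugging in: q_1* = (3·11/10)² = 10.89.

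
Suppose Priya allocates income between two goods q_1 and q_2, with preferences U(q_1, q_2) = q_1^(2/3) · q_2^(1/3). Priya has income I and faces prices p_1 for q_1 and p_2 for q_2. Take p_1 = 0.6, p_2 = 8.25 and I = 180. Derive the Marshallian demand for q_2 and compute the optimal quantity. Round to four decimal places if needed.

Tangency: MRS = 2·q_2/q_1 = p_1/p_2.
So 2/3·p_2·q_2 = 1/3·p_1·q_1; combined with the budget, a share 2/3 of income goes to q_1.
Demand: q_1*(p_1,p_2,I) = 2/3·I/p_1 and q_2* = 1/3·I/p_2.
At p_1=0.6, p_2=8.25, I=180: q_2* = 1/3·180/8.25 = 7.2727.

q_2* = 7.2727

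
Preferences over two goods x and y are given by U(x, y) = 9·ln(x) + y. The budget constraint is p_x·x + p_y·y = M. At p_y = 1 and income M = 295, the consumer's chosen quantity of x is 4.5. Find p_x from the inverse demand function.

p_x = 2

Set MRS = p_x/p_y: (9/x)/1 = p_x/p_y.
So x*(p_x,p_y) = 9·p_y/p_x, independent of income; and y* = (M − 9·p_y)/p_y.
Set x* = 4.5 in the demand function and solve for p_x: p_x = 2.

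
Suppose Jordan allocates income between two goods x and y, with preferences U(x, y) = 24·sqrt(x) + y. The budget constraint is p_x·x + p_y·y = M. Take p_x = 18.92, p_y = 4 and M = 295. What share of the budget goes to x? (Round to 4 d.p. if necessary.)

MU_x = 12/√x, MU_y = 1. Tangency: 12/√x = p_x/p_y.
Thus x* = (12·p_y/p_x)² — independent of M — with the rest of income spent on y.
Plugging in: x* = (12·4/18.92)² = 6.4364, y* = 43.306.
Expenditure on x: 18.92·6.4364 = 121.7759; share = 0.4128.

share on x = 0.4128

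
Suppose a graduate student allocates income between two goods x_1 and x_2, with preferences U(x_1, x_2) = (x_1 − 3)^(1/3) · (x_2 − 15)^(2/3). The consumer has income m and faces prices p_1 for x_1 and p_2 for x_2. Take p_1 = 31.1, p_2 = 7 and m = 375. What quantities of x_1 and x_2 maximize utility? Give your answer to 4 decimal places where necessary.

x_1* = 4.8939, x_2* = 31.8286

MRS = (1/2)·(x_2−15)/(x_1−3). Tangency with p_1/p_2 gives x_2−15 = 2·(p_1/p_2)·(x_1−3).
After buying the subsistence bundle (3, 15), a share 1/3 of the remaining income goes to x_1: x_1* = 3 + 1/3·(m − 3p_1 − 15p_2)/p_1.
Discretionary income = 375 − 3·31.1 − 15·7 = 176.7; x_1* = 3 + 1/3·176.7/31.1 = 4.8939; x_2* = 15 + 2/3·176.7/7 = 31.8286.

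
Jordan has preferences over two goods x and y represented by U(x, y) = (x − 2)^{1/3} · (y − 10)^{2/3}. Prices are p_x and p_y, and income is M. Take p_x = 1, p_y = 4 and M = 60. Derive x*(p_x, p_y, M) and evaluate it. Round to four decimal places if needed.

x* = 8

Let x' = x−2, y' = y−10. MRS = (1/2)·y'/x' = p_x/p_y.
Substituting into the budget: x* = 2 + 1/3·(M − 2·p_x − 10·p_y)/p_x, and y* = 10 + 2/3·(…)/p_y.
Discretionary income = 60 − 2·1 − 10·4 = 18; x* = 2 + 1/3·18/1 = 8.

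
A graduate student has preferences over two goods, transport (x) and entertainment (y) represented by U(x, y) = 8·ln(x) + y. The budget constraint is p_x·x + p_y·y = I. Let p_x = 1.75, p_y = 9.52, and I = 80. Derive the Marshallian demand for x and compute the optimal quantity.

x* = 43.52

So x*(p_x,p_y) = 8·p_y/p_x, independent of income; and y* = (I − 8·p_y)/p_y.
At the given prices: x* = 8·9.52/1.75 = 43.52.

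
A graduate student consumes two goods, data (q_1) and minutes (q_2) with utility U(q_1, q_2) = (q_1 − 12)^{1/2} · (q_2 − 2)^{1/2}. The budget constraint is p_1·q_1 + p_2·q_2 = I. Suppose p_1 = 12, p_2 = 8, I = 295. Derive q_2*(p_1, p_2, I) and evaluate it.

q_2* = 10.4375

This is Cobb-Douglas in (q_1−12, q_2−2): tangency gives 0.5·p_2·(q_2−2) = 0.5·p_1·(q_1−12).
After buying the subsistence bundle (12, 2), a share 0.5 of the remaining income goes to q_1: q_1* = 12 + 0.5·(I − 12p_1 − 2p_2)/p_1.
Discretionary income = 295 − 12·12 − 2·8 = 135; q_2* = 2 + 0.5·135/8 = 10.4375.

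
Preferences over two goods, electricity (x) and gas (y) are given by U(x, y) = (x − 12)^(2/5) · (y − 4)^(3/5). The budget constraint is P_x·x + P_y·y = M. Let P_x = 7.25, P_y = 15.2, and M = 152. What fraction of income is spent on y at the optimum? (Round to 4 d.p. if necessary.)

share on y = 0.4166

Substituting into the budget: x* = 12 + 0.4·(M − 12·P_x − 4·P_y)/P_x, and y* = 4 + 0.6·(…)/P_y.
Discretionary income = 152 − 12·7.25 − 4·15.2 = 4.2; x* = 12 + 0.4·4.2/7.25 = 12.2317; y* = 4 + 0.6·4.2/15.2 = 4.1658.
Expenditure on y: 15.2·4.1658 = 63.32; share = 0.4166.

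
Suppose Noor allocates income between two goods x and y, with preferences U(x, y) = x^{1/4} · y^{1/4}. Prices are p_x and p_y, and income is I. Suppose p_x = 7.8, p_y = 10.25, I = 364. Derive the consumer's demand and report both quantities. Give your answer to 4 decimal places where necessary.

Demand: x*(p_x,p_y,I) = 0.5·I/p_x and y* = 0.5·I/p_y.
At p_x=7.8, p_y=10.25, I=364: x* = 0.5·364/7.8 = 23.3333, y* = 17.7561.

x* = 23.3333, y* = 17.7561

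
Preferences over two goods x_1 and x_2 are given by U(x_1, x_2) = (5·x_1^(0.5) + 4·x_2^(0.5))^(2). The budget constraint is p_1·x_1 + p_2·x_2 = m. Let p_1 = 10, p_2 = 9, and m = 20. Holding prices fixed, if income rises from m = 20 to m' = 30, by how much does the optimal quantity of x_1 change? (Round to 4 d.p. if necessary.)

Δx_1* = 0.5844

MU_x_1 ∝ 5·x_1^(-0.5), MU_x_2 ∝ 4·x_2^(-0.5), so MRS = (5/4)·(x_2/x_1)^(0.5) = p_1/p_2.
Solve for the ratio: x_2/x_1 = [(4/5)·p_1/p_2]^(2).
Substitute x_2 = (x_2/x_1)·x_1 into the budget: x_1* = m/(p_1 + p_2·(x_2/x_1)).
Numerically x_2/x_1 = 0.790123, so x_1* = 20/(10 + 9·0.790123) = 1.1688.
At m' = 30: x_1* = 1.7532. Change: 1.7532 − 1.1688 = 0.5844.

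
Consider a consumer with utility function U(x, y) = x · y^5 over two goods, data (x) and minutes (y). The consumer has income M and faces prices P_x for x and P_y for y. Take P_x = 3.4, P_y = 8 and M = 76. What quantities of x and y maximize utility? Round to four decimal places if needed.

x* = 3.7255, y* = 7.9167

Tangency: MRS = (1/5)·y/x = P_x/P_y.
So P_y·y = 5·P_x·x; combined with the budget, a share 1/6 of income goes to x.
Demand: x*(P_x,P_y,M) = 1/6·M/P_x and y* = 5/6·M/P_y.
At P_x=3.4, P_y=8, M=76: x* = 1/6·76/3.4 = 3.7255, y* = 7.9167.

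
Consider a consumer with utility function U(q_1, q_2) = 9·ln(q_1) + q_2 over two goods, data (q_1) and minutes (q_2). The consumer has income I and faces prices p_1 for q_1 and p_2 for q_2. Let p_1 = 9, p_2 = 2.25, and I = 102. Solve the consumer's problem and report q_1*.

Set MRS = p_1/p_2: (9/q_1)/1 = p_1/p_2.
So q_1*(p_1,p_2) = 9·p_2/p_1, independent of income; and q_2* = (I − 9·p_2)/p_2.
At the given prices: q_1* = 9·2.25/9 = 2.25.

q_1* = 2.25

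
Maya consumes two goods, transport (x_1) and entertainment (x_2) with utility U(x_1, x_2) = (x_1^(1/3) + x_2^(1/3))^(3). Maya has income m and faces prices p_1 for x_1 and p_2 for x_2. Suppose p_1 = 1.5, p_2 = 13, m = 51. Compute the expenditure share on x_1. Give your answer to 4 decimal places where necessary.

MRS = MU_x_1/MU_x_2 = (x_2/x_1)^(2/3). Set equal to p_1/p_2.
Hence x_2/x_1 = (p_1/p_2)^(1/(2/3)), i.e. raised to the 1.5 power.
Substitute x_2 = (x_2/x_1)·x_1 into the budget: x_1* = m/(p_1 + p_2·(x_2/x_1)).
Numerically x_2/x_1 = 0.039194, so x_1* = 51/(1.5 + 13·0.039194) = 25.3791 and x_2* = 0.039194·25.3791 = 0.9947.
Expenditure on x_1: 1.5·25.3791 = 38.0687; share = 0.7464.

share on x_1 = 0.7464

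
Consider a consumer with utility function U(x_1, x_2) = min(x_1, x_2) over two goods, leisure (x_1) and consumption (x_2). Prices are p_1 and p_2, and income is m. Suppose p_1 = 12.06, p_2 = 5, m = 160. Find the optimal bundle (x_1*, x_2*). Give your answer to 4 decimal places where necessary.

x_1* = 9.3787, x_2* = 9.3787

Here 12.06 + 5 = 17.06, giving x_1* = 9.3787 and x_2* = 9.3787.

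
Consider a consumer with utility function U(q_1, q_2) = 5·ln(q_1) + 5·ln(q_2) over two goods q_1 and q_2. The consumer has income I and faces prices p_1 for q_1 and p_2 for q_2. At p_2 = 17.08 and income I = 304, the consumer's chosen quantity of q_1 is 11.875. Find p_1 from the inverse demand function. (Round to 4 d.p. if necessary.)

p_1 = 12.8

The MRS is q_2/q_1. Set MRS = p_1/p_2.
So 5·p_2·q_2 = 5·p_1·q_1; combined with the budget, a share 0.5 of income goes to q_1.
Demand: q_1*(p_1,p_2,I) = 0.5·I/p_1 and q_2* = 0.5·I/p_2.
Set q_1* = 11.875 in the demand function and solve for p_1: p_1 = 12.8.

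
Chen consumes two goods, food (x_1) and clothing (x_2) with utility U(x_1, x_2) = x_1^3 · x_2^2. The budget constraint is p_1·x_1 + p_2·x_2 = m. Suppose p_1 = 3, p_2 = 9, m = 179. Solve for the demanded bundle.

x_1* = 35.8, x_2* = 7.9556

Demand: x_1*(p_1,p_2,m) = 0.6·m/p_1 and x_2* = 0.4·m/p_2.
At p_1=3, p_2=9, m=179: x_1* = 0.6·179/3 = 35.8, x_2* = 7.9556.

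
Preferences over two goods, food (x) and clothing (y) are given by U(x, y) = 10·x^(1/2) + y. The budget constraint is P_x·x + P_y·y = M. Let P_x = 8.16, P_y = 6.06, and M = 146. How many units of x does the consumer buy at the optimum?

x* = 13.7881

MU_x = 5/√x, MU_y = 1. Tangency: 5/√x = P_x/P_y.
Thus x* = (5·P_y/P_x)² — independent of M — with the rest of income spent on y.
Plugging in: x* = (5·6.06/8.16)² = 13.7881.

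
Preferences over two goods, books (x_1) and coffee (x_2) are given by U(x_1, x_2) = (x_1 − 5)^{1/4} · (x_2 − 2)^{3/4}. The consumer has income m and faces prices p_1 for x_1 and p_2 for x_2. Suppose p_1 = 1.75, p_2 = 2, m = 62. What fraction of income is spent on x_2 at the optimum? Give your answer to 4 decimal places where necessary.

share on x_2 = 0.6603

Let x_1' = x_1−5, x_2' = x_2−2. MRS = (1/3)·x_2'/x_1' = p_1/p_2.
Substituting into the budget: x_1* = 5 + 0.25·(m − 5·p_1 − 2·p_2)/p_1, and x_2* = 2 + 0.75·(…)/p_2.
Discretionary income = 62 − 5·1.75 − 2·2 = 49.25; x_1* = 5 + 0.25·49.25/1.75 = 12.0357; x_2* = 2 + 0.75·49.25/2 = 20.4688.
Expenditure on x_2: 2·20.4688 = 40.9375; share = 0.6603.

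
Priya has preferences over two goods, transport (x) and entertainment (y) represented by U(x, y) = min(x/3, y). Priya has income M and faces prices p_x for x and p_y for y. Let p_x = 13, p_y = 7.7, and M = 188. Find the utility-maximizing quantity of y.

y* = 4.0257

With perfect complements, no substitution: consume in ratio x:y = 3:1.
Budget: p_x·x + p_y·(1/3)·x = M, so (3·p_x + p_y)·x = 3·M.
Demand: x*(p_x,p_y,M) = 3·M/(3·p_x + p_y), y* = M/(3·p_x + p_y).
Here 3·13 + 7.7 = 46.7, giving y* = 4.0257.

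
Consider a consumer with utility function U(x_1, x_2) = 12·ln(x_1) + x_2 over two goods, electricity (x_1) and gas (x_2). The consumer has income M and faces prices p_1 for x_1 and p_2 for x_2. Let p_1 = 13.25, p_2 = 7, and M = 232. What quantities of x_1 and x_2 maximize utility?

x_1* = 6.3396, x_2* = 21.1429

So x_1*(p_1,p_2) = 12·p_2/p_1, independent of income; and x_2* = (M − 12·p_2)/p_2.
At the given prices: x_1* = 12·7/13.25 = 6.3396, and x_2* = 21.1429.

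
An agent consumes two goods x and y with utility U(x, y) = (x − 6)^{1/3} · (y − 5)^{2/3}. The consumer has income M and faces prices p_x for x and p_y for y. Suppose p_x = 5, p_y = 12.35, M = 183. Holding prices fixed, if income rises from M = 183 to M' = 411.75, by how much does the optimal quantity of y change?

Let x' = x−6, y' = y−5. MRS = (1/2)·y'/x' = p_x/p_y.
Substituting into the budget: x* = 6 + 1/3·(M − 6·p_x − 5·p_y)/p_x, and y* = 5 + 2/3·(…)/p_y.
Discretionary income = 183 − 6·5 − 5·12.35 = 91.25; y* = 5 + 2/3·91.25/12.35 = 9.9258.
At M' = 411.75: y* = 22.274. Change: 22.274 − 9.9258 = 12.3482.

Δy* = 12.3482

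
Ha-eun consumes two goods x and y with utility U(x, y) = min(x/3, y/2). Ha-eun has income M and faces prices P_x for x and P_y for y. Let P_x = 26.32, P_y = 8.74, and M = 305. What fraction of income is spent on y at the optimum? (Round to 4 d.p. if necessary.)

share on y = 0.1813

Leontief preferences: the optimum is at the kink where x/3 = y/2, i.e. y = (2/3)·x.
Budget: P_x·x + P_y·(2/3)·x = M, so (3·P_x + 2·P_y)·x = 3·M.
Demand: x*(P_x,P_y,M) = 3·M/(3·P_x + 2·P_y), y* = 2·M/(3·P_x + 2·P_y).
Here 3·26.32 + 2·8.74 = 96.44, giving x* = 9.4878 and y* = 6.3252.
Expenditure on y: 8.74·6.3252 = 55.282; share = 0.1813.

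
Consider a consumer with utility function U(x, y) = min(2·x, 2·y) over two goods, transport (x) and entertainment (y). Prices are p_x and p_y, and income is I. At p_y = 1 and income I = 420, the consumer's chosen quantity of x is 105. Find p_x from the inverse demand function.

p_x = 3

Leontief preferences: the optimum is at the kink where x/2 = y/2, i.e. y = x.
Budget: p_x·x + p_y·x = I, so (2·p_x + 2·p_y)·x = 2·I.
Demand: x*(p_x,p_y,I) = 2·I/(2·p_x + 2·p_y), y* = 2·I/(2·p_x + 2·p_y).
Set x* = 105 in the demand function and solve for p_x: p_x = 3.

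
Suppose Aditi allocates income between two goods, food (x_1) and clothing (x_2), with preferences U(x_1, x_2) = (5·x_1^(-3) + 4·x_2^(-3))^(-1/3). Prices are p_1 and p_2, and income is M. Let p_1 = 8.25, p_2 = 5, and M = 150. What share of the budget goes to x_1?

share on x_1 = 0.6062

Substitute x_2 = (x_2/x_1)·x_1 into the budget: x_1* = M/(p_1 + p_2·(x_2/x_1)).
Numerically x_2/x_1 = 1.071873, so x_1* = 150/(8.25 + 5·1.071873) = 11.0218 and x_2* = 1.071873·11.0218 = 11.814.
Expenditure on x_1: 8.25·11.0218 = 90.93; share = 0.6062.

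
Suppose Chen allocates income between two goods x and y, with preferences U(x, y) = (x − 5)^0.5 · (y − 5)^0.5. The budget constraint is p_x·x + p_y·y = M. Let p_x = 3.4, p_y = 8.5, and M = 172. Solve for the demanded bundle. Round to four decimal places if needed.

Let x' = x−5, y' = y−5. MRS = y'/x' = p_x/p_y.
Substituting into the budget: x* = 5 + 0.5·(M − 5·p_x − 5·p_y)/p_x, and y* = 5 + 0.5·(…)/p_y.
Discretionary income = 172 − 5·3.4 − 5·8.5 = 112.5; x* = 5 + 0.5·112.5/3.4 = 21.5441; y* = 5 + 0.5·112.5/8.5 = 11.6176.

x* = 21.5441, y* = 11.6176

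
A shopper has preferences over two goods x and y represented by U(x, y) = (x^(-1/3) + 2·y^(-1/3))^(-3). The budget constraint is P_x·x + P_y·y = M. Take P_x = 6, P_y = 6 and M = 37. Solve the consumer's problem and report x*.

x* = 2.2995

MU_x ∝ x^(-4/3), MU_y ∝ 2·y^(-4/3), so MRS = (1/2)·(y/x)^(4/3) = P_x/P_y.
Solve for the ratio: y/x = [2·P_x/P_y]^(0.75).
With the ratio pinned down, the budget gives x* = M/(P_x + P_y·(y/x)) and y* = (y/x)·x*.
Numerically y/x = 1.681793, so x* = 37/(6 + 6·1.681793) = 2.2995.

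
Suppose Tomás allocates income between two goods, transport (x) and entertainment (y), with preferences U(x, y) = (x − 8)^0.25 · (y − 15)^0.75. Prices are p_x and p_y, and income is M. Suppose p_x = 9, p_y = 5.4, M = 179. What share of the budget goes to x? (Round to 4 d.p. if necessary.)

share on x = 0.4385

This is Cobb-Douglas in (x−8, y−15): tangency gives 0.25·p_y·(y−15) = 0.75·p_x·(x−8).
Substituting into the budget: x* = 8 + 0.25·(M − 8·p_x − 15·p_y)/p_x, and y* = 15 + 0.75·(…)/p_y.
Discretionary income = 179 − 8·9 − 15·5.4 = 26; x* = 8 + 0.25·26/9 = 8.7222; y* = 15 + 0.75·26/5.4 = 18.6111.
Expenditure on x: 9·8.7222 = 78.5; share = 0.4385.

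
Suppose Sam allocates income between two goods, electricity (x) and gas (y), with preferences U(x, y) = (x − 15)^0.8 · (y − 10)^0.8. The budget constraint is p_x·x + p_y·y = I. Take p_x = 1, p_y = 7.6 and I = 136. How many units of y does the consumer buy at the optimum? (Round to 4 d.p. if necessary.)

y* = 12.9605

This is Cobb-Douglas in (x−15, y−10): tangency gives 0.8·p_y·(y−10) = 0.8·p_x·(x−15).
Substituting into the budget: x* = 15 + 0.5·(I − 15·p_x − 10·p_y)/p_x, and y* = 10 + 0.5·(…)/p_y.
Discretionary income = 136 − 15·1 − 10·7.6 = 45; y* = 10 + 0.5·45/7.6 = 12.9605.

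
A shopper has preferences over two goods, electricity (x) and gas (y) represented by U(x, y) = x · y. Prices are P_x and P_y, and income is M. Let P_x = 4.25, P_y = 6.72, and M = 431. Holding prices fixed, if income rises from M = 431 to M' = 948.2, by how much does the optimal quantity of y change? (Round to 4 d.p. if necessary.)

MU_x/MU_y = (y)/(x); tangency sets this equal to P_x/P_y.
So P_y·y = P_x·x; combined with the budget, a share 0.5 of income goes to x.
Demand: x*(P_x,P_y,M) = 0.5·M/P_x and y* = 0.5·M/P_y.
At P_x=4.25, P_y=6.72, M=431: y* = 0.5·431/6.72 = 32.0685.
At M' = 948.2: y* = 70.5506. Change: 70.5506 − 32.0685 = 38.4821.

Δy* = 38.4821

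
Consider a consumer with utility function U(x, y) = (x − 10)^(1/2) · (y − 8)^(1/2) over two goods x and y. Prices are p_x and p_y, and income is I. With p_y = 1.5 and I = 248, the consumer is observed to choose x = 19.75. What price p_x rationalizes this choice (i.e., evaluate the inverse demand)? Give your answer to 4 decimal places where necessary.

MRS = (y−8)/(x−10). Tangency with p_x/p_y gives y−8 = (p_x/p_y)·(x−10).
Substituting into the budget: x* = 10 + 0.5·(I − 10·p_x − 8·p_y)/p_x, and y* = 8 + 0.5·(…)/p_y.
Set x* = 19.75 in the demand function and solve for p_x: p_x = 8.

p_x = 8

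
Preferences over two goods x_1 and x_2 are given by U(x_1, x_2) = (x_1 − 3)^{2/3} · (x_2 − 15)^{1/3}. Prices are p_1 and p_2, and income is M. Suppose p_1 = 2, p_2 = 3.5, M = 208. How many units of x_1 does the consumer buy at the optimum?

x_1* = 52.8333

Let x_1' = x_1−3, x_2' = x_2−15. MRS = 2·x_2'/x_1' = p_1/p_2.
Substituting into the budget: x_1* = 3 + 2/3·(M − 3·p_1 − 15·p_2)/p_1, and x_2* = 15 + 1/3·(…)/p_2.
Discretionary income = 208 − 3·2 − 15·3.5 = 149.5; x_1* = 3 + 2/3·149.5/2 = 52.8333.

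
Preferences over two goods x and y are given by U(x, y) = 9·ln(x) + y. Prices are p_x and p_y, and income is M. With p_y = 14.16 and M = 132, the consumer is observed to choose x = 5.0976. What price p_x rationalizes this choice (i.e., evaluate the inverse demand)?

Set MRS = p_x/p_y: (9/x)/1 = p_x/p_y.
So x*(p_x,p_y) = 9·p_y/p_x, independent of income; and y* = (M − 9·p_y)/p_y.
Set x* = 5.0976 in the demand function and solve for p_x: p_x = 25.

p_x = 25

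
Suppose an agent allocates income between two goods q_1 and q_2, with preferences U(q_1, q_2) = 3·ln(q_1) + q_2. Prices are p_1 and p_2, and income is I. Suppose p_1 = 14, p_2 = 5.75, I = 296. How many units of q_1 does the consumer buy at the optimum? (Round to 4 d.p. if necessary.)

q_1* = 1.2321

Set MRS = p_1/p_2: (3/q_1)/1 = p_1/p_2.
So q_1*(p_1,p_2) = 3·p_2/p_1, independent of income; and q_2* = (I − 3·p_2)/p_2.
At the given prices: q_1* = 3·5.75/14 = 1.2321.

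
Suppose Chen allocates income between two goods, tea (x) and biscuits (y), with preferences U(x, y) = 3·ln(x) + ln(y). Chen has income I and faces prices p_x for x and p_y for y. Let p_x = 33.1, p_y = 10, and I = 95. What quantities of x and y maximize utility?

x* = 2.1526, y* = 2.375

At p_x=33.1, p_y=10, I=95: x* = 0.75·95/33.1 = 2.1526, y* = 2.375.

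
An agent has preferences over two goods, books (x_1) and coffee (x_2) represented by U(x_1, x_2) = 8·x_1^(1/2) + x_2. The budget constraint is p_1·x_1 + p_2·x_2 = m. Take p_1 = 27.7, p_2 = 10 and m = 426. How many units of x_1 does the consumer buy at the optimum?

Thus x_1* = (4·p_2/p_1)² — independent of m — with the rest of income spent on x_2.
Plugging in: x_1* = (4·10/27.7)² = 2.0853.

x_1* = 2.0853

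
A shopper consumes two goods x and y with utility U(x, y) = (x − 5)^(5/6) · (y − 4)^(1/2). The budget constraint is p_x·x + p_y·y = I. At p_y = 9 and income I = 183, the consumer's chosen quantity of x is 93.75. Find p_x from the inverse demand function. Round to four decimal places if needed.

MRS = (5/3)·(y−4)/(x−5). Tangency with p_x/p_y gives y−4 = (3/5)·(p_x/p_y)·(x−5).
Substituting into the budget: x* = 5 + 0.625·(I − 5·p_x − 4·p_y)/p_x, and y* = 4 + 0.375·(…)/p_y.
Set x* = 93.75 in the demand function and solve for p_x: p_x = 1.

p_x = 1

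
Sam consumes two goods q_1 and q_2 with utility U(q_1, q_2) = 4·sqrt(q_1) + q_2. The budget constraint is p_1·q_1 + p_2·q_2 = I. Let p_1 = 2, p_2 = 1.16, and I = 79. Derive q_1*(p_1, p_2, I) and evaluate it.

q_1* = 1.3456

Solve: √q_1 = 2·p_2/p_1, so q_1*(p_1,p_2) = (2·p_2/p_1)², and q_2* = (I − p_1·q_1*)/p_2.
Plugging in: q_1* = (2·1.16/2)² = 1.3456.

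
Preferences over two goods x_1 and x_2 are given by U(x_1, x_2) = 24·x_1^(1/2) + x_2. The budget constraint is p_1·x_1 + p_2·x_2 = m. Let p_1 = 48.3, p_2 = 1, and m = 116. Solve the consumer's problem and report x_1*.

Set MRS = p_1/p_2: 12·x_1^(−1/2) = p_1/p_2.
Thus x_1* = (12·p_2/p_1)² — independent of m — with the rest of income spent on x_2.
Plugging in: x_1* = (12·1/48.3)² = 0.0617.

x_1* = 0.0617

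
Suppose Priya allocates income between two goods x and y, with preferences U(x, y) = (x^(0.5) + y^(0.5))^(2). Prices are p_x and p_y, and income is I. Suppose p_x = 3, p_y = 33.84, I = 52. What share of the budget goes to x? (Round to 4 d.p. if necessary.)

share on x = 0.9186

MRS = MU_x/MU_y = (y/x)^(0.5). Set equal to p_x/p_y.
Hence y/x = (p_x/p_y)^(1/(0.5)), i.e. raised to the 2 power.
With the ratio pinned down, the budget gives x* = I/(p_x + p_y·(y/x)) and y* = (y/x)·x*.
Numerically y/x = 0.007859, so x* = 52/(3 + 33.84·0.007859) = 15.9218 and y* = 0.007859·15.9218 = 0.1251.
Expenditure on x: 3·15.9218 = 47.7655; share = 0.9186.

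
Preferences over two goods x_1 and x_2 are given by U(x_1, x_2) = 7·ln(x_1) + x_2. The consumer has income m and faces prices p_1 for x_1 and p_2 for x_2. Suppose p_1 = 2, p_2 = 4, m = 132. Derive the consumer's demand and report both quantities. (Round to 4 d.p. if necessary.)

x_1* = 14, x_2* = 26

Set MRS = p_1/p_2: (7/x_1)/1 = p_1/p_2.
So x_1*(p_1,p_2) = 7·p_2/p_1, independent of income; and x_2* = (m − 7·p_2)/p_2.
At the given prices: x_1* = 7·4/2 = 14, and x_2* = 26.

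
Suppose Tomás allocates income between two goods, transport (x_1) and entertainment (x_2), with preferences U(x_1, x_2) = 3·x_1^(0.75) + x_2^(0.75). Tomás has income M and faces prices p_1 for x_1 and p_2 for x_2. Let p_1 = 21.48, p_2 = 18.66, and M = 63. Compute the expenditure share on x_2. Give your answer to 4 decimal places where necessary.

share on x_2 = 0.0185

MRS = MU_x_1/MU_x_2 = 3·(x_2/x_1)^(0.25). Set equal to p_1/p_2.
Solve for the ratio: x_2/x_1 = [(1/3)·p_1/p_2]^(4).
Substitute x_2 = (x_2/x_1)·x_1 into the budget: x_1* = M/(p_1 + p_2·(x_2/x_1)).
Numerically x_2/x_1 = 0.021677, so x_1* = 63/(21.48 + 18.66·0.021677) = 2.8787 and x_2* = 0.021677·2.8787 = 0.0624.
Expenditure on x_2: 18.66·0.0624 = 1.1645; share = 0.0185.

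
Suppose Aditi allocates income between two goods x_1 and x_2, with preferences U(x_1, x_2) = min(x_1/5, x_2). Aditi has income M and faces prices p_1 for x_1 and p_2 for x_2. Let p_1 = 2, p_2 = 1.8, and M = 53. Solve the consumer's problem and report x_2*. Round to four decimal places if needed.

x_2* = 4.4915

Leontief preferences: the optimum is at the kink where x_1/5 = x_2/1, i.e. x_2 = (1/5)·x_1.
Budget: p_1·x_1 + p_2·(1/5)·x_1 = M, so (5·p_1 + p_2)·x_1 = 5·M.
Demand: x_1*(p_1,p_2,M) = 5·M/(5·p_1 + p_2), x_2* = M/(5·p_1 + p_2).
Here 5·2 + 1.8 = 11.8, giving x_2* = 4.4915.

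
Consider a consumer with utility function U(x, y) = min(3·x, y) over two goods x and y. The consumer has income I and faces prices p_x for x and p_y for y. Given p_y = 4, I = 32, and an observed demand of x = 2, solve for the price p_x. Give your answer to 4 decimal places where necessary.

Leontief preferences: the optimum is at the kink where x/1 = y/3, i.e. y = 3·x.
Budget: p_x·x + p_y·3·x = I, so (p_x + 3·p_y)·x = I.
Demand: x*(p_x,p_y,I) = I/(p_x + 3·p_y), y* = 3·I/(p_x + 3·p_y).
Set x* = 2 in the demand function and solve for p_x: p_x = 4.

p_x = 4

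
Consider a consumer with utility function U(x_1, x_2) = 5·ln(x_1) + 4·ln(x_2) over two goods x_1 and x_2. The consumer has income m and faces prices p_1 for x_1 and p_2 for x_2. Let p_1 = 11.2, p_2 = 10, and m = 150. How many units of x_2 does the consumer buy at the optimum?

x_2* = 6.6667

Demand: x_1*(p_1,p_2,m) = 5/9·m/p_1 and x_2* = 4/9·m/p_2.
At p_1=11.2, p_2=10, m=150: x_2* = 4/9·150/10 = 6.6667.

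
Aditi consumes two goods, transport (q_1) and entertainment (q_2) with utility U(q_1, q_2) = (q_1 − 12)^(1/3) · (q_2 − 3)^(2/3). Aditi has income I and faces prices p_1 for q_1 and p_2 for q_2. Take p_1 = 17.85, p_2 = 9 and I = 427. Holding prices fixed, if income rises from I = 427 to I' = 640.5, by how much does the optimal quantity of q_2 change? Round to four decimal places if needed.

Δq_2* = 15.8148

This is Cobb-Douglas in (q_1−12, q_2−3): tangency gives 1/3·p_2·(q_2−3) = 2/3·p_1·(q_1−12).
Substituting into the budget: q_1* = 12 + 1/3·(I − 12·p_1 − 3·p_2)/p_1, and q_2* = 3 + 2/3·(…)/p_2.
Discretionary income = 427 − 12·17.85 − 3·9 = 185.8; q_2* = 3 + 2/3·185.8/9 = 16.763.
At I' = 640.5: q_2* = 32.5778. Change: 32.5778 − 16.763 = 15.8148.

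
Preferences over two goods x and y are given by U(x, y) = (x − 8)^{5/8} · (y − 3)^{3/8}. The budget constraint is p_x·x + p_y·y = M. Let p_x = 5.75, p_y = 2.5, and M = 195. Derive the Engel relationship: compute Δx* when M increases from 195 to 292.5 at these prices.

Δx* = 10.5978

MRS = (5/3)·(y−3)/(x−8). Tangency with p_x/p_y gives y−3 = (3/5)·(p_x/p_y)·(x−8).
After buying the subsistence bundle (8, 3), a share 0.625 of the remaining income goes to x: x* = 8 + 0.625·(M − 8p_x − 3p_y)/p_x.
Discretionary income = 195 − 8·5.75 − 3·2.5 = 141.5; x* = 8 + 0.625·141.5/5.75 = 23.3804.
At M' = 292.5: x* = 33.9783. Change: 33.9783 − 23.3804 = 10.5978.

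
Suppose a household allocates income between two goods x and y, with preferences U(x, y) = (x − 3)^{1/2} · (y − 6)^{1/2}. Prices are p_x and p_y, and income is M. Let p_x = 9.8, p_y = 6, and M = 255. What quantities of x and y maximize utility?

This is Cobb-Douglas in (x−3, y−6): tangency gives 0.5·p_y·(y−6) = 0.5·p_x·(x−3).
Substituting into the budget: x* = 3 + 0.5·(M − 3·p_x − 6·p_y)/p_x, and y* = 6 + 0.5·(…)/p_y.
Discretionary income = 255 − 3·9.8 − 6·6 = 189.6; x* = 3 + 0.5·189.6/9.8 = 12.6735; y* = 6 + 0.5·189.6/6 = 21.8.

x* = 12.6735, y* = 21.8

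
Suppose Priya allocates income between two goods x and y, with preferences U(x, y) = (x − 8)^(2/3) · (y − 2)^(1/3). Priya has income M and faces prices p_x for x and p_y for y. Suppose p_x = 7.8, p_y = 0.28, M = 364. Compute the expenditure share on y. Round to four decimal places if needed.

share on y = 0.2772

After buying the subsistence bundle (8, 2), a share 2/3 of the remaining income goes to x: x* = 8 + 2/3·(M − 8p_x − 2p_y)/p_x.
Discretionary income = 364 − 8·7.8 − 2·0.28 = 301.04; x* = 8 + 2/3·301.04/7.8 = 33.7299; y* = 2 + 1/3·301.04/0.28 = 360.381.
Expenditure on y: 0.28·360.381 = 100.9067; share = 0.2772.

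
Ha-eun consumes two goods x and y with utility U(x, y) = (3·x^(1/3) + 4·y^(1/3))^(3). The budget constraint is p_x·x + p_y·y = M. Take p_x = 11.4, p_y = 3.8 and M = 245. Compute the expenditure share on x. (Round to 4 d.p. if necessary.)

MU_x ∝ 3·x^(-2/3), MU_y ∝ 4·y^(-2/3), so MRS = (3/4)·(y/x)^(2/3) = p_x/p_y.
Solve for the ratio: y/x = [(4/3)·p_x/p_y]^(1.5).
Substitute y = (y/x)·x into the budget: x* = M/(p_x + p_y·(y/x)).
Numerically y/x = 8, so x* = 245/(11.4 + 3.8·8) = 5.8612 and y* = 8·5.8612 = 46.89.
Expenditure on x: 11.4·5.8612 = 66.8182; share = 0.2727.

share on x = 0.2727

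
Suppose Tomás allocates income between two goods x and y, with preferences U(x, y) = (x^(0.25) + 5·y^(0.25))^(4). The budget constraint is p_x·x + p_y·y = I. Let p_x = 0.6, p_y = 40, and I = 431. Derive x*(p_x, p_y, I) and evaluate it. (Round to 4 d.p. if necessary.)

x* = 231.0807

MRS = MU_x/MU_y = (1/5)·(y/x)^(0.75). Set equal to p_x/p_y.
Hence y/x = (5·p_x/p_y)^(1/(0.75)), i.e. raised to the 4/3 power.
Substitute y = (y/x)·x into the budget: x* = I/(p_x + p_y·(y/x)).
Numerically y/x = 0.031629, so x* = 431/(0.6 + 40·0.031629) = 231.0807.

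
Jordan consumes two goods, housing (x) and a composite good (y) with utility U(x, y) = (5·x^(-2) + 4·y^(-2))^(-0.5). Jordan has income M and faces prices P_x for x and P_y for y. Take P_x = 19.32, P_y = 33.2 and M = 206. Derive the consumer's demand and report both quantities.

x* = 4.5726, y* = 3.5439

Substitute y = (y/x)·x into the budget: x* = M/(P_x + P_y·(y/x)).
Numerically y/x = 0.775032, so x* = 206/(19.32 + 33.2·0.775032) = 4.5726 and y* = 0.775032·4.5726 = 3.5439.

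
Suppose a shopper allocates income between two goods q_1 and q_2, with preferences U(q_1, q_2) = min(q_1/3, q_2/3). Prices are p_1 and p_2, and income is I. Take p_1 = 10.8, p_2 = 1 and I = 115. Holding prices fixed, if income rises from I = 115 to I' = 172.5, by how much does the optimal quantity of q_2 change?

Here 3·10.8 + 3·1 = 35.4, giving q_2* = 9.7458.
At I' = 172.5: q_2* = 14.6186. Change: 14.6186 − 9.7458 = 4.8729.

Δq_2* = 4.8729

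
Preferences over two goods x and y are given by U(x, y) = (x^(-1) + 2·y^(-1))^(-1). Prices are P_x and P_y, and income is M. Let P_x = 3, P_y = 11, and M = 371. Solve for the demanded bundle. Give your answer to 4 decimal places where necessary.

From the CES first-order condition, (1/2)·(y/x)^(2) = P_x/P_y.
Hence y/x = (2·P_x/P_y)^(1/(2)), i.e. raised to the 0.5 power.
With the ratio pinned down, the budget gives x* = M/(P_x + P_y·(y/x)) and y* = (y/x)·x*.
Numerically y/x = 0.738549, so x* = 371/(3 + 11·0.738549) = 33.3512 and y* = 0.738549·33.3512 = 24.6315.

x* = 33.3512, y* = 24.6315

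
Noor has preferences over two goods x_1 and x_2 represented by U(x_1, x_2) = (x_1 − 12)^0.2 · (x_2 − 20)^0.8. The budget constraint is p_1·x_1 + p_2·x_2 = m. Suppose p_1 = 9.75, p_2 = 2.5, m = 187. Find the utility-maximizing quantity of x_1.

x_1* = 12.4103

MRS = (1/4)·(x_2−20)/(x_1−12). Tangency with p_1/p_2 gives x_2−20 = 4·(p_1/p_2)·(x_1−12).
Substituting into the budget: x_1* = 12 + 0.2·(m − 12·p_1 − 20·p_2)/p_1, and x_2* = 20 + 0.8·(…)/p_2.
Discretionary income = 187 − 12·9.75 − 20·2.5 = 20; x_1* = 12 + 0.2·20/9.75 = 12.4103.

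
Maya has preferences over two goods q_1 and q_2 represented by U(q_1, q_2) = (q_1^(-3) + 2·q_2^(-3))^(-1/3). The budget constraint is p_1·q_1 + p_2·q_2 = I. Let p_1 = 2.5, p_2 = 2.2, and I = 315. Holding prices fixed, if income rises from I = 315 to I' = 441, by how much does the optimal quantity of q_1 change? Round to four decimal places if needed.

Δq_1* = 24.2251

MRS = MU_q_1/MU_q_2 = (1/2)·(q_2/q_1)^(4). Set equal to p_1/p_2.
Hence q_2/q_1 = (2·p_1/p_2)^(1/(4)), i.e. raised to the 0.25 power.
With the ratio pinned down, the budget gives q_1* = I/(p_1 + p_2·(q_2/q_1)) and q_2* = (q_2/q_1)·q_1*.
Numerically q_2/q_1 = 1.227826, so q_1* = 315/(2.5 + 2.2·1.227826) = 60.5627.
At I' = 441: q_1* = 84.7878. Change: 84.7878 − 60.5627 = 24.2251.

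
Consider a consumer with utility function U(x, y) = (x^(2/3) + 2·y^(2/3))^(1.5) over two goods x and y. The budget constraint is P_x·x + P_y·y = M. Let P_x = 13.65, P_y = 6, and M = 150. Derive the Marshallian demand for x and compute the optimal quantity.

x* = 0.2591

MU_x ∝ x^(-1/3), MU_y ∝ 2·y^(-1/3), so MRS = (1/2)·(y/x)^(1/3) = P_x/P_y.
Solve for the ratio: y/x = [2·P_x/P_y]^(3).
With the ratio pinned down, the budget gives x* = M/(P_x + P_y·(y/x)) and y* = (y/x)·x*.
Numerically y/x = 94.196375, so x* = 150/(13.65 + 6·94.196375) = 0.2591.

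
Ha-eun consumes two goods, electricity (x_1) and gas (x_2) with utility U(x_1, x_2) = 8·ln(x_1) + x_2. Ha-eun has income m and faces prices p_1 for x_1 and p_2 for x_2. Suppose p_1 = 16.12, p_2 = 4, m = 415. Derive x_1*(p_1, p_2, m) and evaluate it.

Set MRS = p_1/p_2: (8/x_1)/1 = p_1/p_2.
So x_1*(p_1,p_2) = 8·p_2/p_1, independent of income; and x_2* = (m − 8·p_2)/p_2.
At the given prices: x_1* = 8·4/16.12 = 1.9851.

x_1* = 1.9851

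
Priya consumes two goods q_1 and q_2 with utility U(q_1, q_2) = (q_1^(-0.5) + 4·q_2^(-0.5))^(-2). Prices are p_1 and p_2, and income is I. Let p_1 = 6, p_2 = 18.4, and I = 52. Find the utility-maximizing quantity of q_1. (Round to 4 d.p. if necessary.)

q_1* = 1.8594

From the CES first-order condition, (1/4)·(q_2/q_1)^(1.5) = p_1/p_2.
Solve for the ratio: q_2/q_1 = [4·p_1/p_2]^(2/3).
With the ratio pinned down, the budget gives q_1* = I/(p_1 + p_2·(q_2/q_1)) and q_2* = (q_2/q_1)·q_1*.
Numerically q_2/q_1 = 1.193793, so q_1* = 52/(6 + 18.4·1.193793) = 1.8594.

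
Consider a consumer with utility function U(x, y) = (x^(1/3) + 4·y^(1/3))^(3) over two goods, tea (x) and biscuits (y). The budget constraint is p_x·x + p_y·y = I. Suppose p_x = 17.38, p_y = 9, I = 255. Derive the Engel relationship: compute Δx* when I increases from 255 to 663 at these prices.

Δx* = 1.9374

MRS = MU_x/MU_y = (1/4)·(y/x)^(2/3). Set equal to p_x/p_y.
Hence y/x = (4·p_x/p_y)^(1/(2/3)), i.e. raised to the 1.5 power.
With the ratio pinned down, the budget gives x* = I/(p_x + p_y·(y/x)) and y* = (y/x)·x*.
Numerically y/x = 21.468459, so x* = 255/(17.38 + 9·21.468459) = 1.2108.
At I' = 663: x* = 3.1482. Change: 3.1482 − 1.2108 = 1.9374.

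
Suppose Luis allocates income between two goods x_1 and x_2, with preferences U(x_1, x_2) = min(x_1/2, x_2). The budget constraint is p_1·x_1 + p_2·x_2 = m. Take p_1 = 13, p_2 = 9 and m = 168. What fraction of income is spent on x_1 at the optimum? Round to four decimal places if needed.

Here 2·13 + 9 = 35, giving x_1* = 9.6 and x_2* = 4.8.
Expenditure on x_1: 13·9.6 = 124.8; share = 0.7429.

share on x_1 = 0.7429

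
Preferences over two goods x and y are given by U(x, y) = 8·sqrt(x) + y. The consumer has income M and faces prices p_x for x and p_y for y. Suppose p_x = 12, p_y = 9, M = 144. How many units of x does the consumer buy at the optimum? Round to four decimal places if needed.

MU_x = 4/√x, MU_y = 1. Tangency: 4/√x = p_x/p_y.
Solve: √x = 4·p_y/p_x, so x*(p_x,p_y) = (4·p_y/p_x)², and y* = (M − p_x·x*)/p_y.
Plugging in: x* = (4·9/12)² = 9.

x* = 9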